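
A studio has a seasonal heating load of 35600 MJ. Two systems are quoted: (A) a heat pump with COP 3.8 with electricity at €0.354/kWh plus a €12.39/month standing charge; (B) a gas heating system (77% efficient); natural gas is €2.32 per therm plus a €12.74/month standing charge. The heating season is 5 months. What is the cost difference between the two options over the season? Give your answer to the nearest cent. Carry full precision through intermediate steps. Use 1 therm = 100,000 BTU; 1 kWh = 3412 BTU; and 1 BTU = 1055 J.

Heat load = 35600 MJ = 35,600,000,000 J / 1055 = 33,744,076 BTU
Gas: input = 33,744,076 / 0.77 = 43,823,475 BTU = 438.2 therm → 438.2 × €2.32 = €1,016.70; + 5 × €12.74 standing = €1,080.40
Heat pump: 33,744,076 BTU / 3412 = 9,890 kWh heat; / 3.8 = 2,603 kWh in → × €0.354 = €921.32; + 5 × €12.39 standing = €983.27
Difference = |€1,080.40 − €983.27| = €97.14

€97.14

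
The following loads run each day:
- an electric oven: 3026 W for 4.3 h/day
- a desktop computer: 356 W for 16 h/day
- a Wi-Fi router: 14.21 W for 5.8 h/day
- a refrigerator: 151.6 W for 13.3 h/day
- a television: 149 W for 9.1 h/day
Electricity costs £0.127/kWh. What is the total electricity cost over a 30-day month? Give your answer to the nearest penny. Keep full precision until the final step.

£84.44

electric oven: 3026 W × 4.3 h × 30 d = 390,354 Wh = 390.4 kWh
desktop computer: 356 W × 16 h × 30 d = 170,880 Wh = 170.9 kWh
Wi-Fi router: 14.21 W × 5.8 h × 30 d = 2,473 Wh = 2.473 kWh
refrigerator: 151.6 W × 13.3 h × 30 d = 60,488 Wh = 60.49 kWh
television: 149 W × 9.1 h × 30 d = 40,677 Wh = 40.68 kWh
Total energy = 390.4 + 170.9 + 2.473 + 60.49 + 40.68 = 664.9 kWh
Cost = 664.9 kWh × £0.127 = £84.44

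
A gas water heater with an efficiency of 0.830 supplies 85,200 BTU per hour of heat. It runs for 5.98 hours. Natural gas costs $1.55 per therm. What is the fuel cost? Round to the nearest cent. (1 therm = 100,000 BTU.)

$9.51

Heat delivered = 85,200 BTU/h × 5.98 h = 509,496 BTU
Gas input = 509,496 / 0.830 = 613,851 BTU
= 613,851 / 100,000 = 6.139 therm
Cost = 6.139 × $1.55/therm = $9.51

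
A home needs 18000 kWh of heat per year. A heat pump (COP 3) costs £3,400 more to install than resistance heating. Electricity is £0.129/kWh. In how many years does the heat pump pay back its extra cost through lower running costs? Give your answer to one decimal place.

2.2 years

Resistance: 18000 kWh × £0.129 = £2,322.00/yr
Heat pump: 18000 / 3 = 6000 kWh in → × £0.129 = £774.00/yr
Annual savings = £1,548.00
Payback = £3,400 / £1,548.00 = 2.2 years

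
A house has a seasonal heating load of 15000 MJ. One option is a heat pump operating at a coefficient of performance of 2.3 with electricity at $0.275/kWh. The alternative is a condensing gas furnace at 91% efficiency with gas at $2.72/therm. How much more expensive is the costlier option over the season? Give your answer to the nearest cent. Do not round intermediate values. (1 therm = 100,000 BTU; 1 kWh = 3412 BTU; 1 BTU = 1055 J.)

$73.26

Heat load = 15000 MJ = 15,000,000,000 J / 1055 = 14,218,009 BTU
Gas: input = 14,218,009 / 0.91 = 15,624,186 BTU = 156.2 therm → 156.2 × $2.72 = $424.98
Heat pump: 14,218,009 BTU / 3412 = 4,167 kWh heat; / 2.3 = 1,812 kWh in → × $0.275 = $498.24
Difference = |$424.98 − $498.24| = $73.26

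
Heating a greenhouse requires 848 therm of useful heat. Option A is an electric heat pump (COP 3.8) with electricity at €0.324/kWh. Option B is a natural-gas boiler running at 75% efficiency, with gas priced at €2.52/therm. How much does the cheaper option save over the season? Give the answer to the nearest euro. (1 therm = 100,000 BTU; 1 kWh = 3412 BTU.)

Heat load = 848 therm × 100,000 = 84,800,000 BTU
Gas: input = 84,800,000 / 0.75 = 113,066,667 BTU = 1,131 therm → 1,131 × €2.52 = €2,849.28
Heat pump: 84,800,000 BTU / 3412 = 24,850 kWh heat; / 3.8 = 6,540 kWh in → × €0.324 = €2,119.08
Difference = |€2,849.28 − €2,119.08| = €730.20 ≈ €730

€730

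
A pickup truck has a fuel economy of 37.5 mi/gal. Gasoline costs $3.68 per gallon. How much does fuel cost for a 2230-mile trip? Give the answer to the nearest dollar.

$219

Fuel = 2230 mi / 37.5 mpg = 59.47 gal
Cost = 59.47 gal × $3.68/gal = $218.84 ≈ $219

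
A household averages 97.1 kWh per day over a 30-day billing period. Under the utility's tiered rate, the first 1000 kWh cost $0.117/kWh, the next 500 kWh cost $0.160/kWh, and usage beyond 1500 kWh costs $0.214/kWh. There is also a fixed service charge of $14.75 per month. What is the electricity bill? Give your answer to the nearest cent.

Usage = 97.1 kWh/day × 30 days = 2913 kWh
First 1000 kWh × $0.117 = $117.00
Next 500 kWh × $0.160 = $80.00
Remaining 1413 kWh × $0.214 = $302.38
Energy charge = $499.38; + service $14.75 = $514.13

$514.13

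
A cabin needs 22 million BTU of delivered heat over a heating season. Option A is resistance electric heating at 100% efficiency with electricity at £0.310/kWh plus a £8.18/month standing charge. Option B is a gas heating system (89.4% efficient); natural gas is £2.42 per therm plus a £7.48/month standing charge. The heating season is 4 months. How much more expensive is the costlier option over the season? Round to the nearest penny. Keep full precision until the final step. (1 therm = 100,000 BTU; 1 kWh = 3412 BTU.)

Heat load = 22 × 10⁶ BTU = 22,000,000 BTU
Gas: input = 22,000,000 / 0.894 = 24,608,501 BTU = 246.1 therm → 246.1 × £2.42 = £595.53; + 4 × £7.48 standing = £625.45
Electric: 22,000,000 BTU / 3412 = 6,448 kWh → × £0.310 = £1,998.83; + 4 × £8.18 standing = £2,031.55
Difference = |£625.45 − £2,031.55| = £1,406.10

£1406.10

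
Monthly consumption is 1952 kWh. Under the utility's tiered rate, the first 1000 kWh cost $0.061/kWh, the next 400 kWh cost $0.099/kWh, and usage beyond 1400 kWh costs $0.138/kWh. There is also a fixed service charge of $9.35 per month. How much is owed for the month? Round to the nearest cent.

First 1000 kWh × $0.061 = $61.00
Next 400 kWh × $0.099 = $39.60
Remaining 552 kWh × $0.138 = $76.18
Energy charge = $176.78; + service $9.35 = $186.13

$186.13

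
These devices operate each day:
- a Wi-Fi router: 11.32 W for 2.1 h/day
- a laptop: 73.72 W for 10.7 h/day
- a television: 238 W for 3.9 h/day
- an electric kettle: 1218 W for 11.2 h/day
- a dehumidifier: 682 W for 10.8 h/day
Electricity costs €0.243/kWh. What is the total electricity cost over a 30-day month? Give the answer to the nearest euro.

Wi-Fi router: 11.32 W × 2.1 h × 30 d = 713 Wh = 0.7132 kWh
laptop: 73.72 W × 10.7 h × 30 d = 23,664 Wh = 23.66 kWh
television: 238 W × 3.9 h × 30 d = 27,846 Wh = 27.85 kWh
electric kettle: 1218 W × 11.2 h × 30 d = 409,248 Wh = 409.2 kWh
dehumidifier: 682 W × 10.8 h × 30 d = 220,968 Wh = 221 kWh
Total energy = 0.7132 + 23.66 + 27.85 + 409.2 + 221 = 682.4 kWh
Cost = 682.4 kWh × €0.243 = €165.83 ≈ €166

€166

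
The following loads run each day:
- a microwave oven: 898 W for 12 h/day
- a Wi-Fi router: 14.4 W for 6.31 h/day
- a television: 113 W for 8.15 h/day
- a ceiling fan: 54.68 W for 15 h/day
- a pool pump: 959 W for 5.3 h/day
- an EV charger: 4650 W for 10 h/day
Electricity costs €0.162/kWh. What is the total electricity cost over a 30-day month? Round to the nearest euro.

€312

microwave oven: 898 W × 12 h × 30 d = 323,280 Wh = 323.3 kWh
Wi-Fi router: 14.4 W × 6.31 h × 30 d = 2,726 Wh = 2.726 kWh
television: 113 W × 8.15 h × 30 d = 27,628 Wh = 27.63 kWh
ceiling fan: 54.68 W × 15 h × 30 d = 24,606 Wh = 24.61 kWh
pool pump: 959 W × 5.3 h × 30 d = 152,481 Wh = 152.5 kWh
EV charger: 4650 W × 10 h × 30 d = 1,395,000 Wh = 1,395 kWh
Total energy = 323.3 + 2.726 + 27.63 + 24.61 + 152.5 + 1,395 = 1,926 kWh
Cost = 1,926 kWh × €0.162 = €311.97 ≈ €312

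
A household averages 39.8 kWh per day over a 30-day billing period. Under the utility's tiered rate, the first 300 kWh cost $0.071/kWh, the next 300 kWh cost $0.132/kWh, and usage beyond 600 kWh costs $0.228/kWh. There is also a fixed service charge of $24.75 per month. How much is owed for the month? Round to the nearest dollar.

Usage = 39.8 kWh/day × 30 days = 1194 kWh
First 300 kWh × $0.071 = $21.30
Next 300 kWh × $0.132 = $39.60
Remaining 594 kWh × $0.228 = $135.43
Energy charge = $196.33; + service $24.75 = $221.08 ≈ $221

$221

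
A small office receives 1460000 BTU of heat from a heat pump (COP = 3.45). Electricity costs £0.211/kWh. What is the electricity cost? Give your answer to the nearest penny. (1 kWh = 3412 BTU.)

£26.17

Heat delivered = 1,460,000 BTU / 3412 = 427.9 kWh
Electrical input = 427.9 kWh / 3.45 = 124 kWh
Cost = 124 × £0.211/kWh = £26.17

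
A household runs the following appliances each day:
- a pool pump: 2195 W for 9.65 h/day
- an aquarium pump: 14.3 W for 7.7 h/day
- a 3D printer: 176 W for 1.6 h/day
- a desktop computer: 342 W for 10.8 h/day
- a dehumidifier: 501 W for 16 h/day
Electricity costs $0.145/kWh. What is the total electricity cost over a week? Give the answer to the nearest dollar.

$34

pool pump: 2195 W × 9.65 h × 7 d = 148,272 Wh = 148.3 kWh
aquarium pump: 14.3 W × 7.7 h × 7 d = 771 Wh = 0.7708 kWh
3D printer: 176 W × 1.6 h × 7 d = 1,971 Wh = 1.971 kWh
desktop computer: 342 W × 10.8 h × 7 d = 25,855 Wh = 25.86 kWh
dehumidifier: 501 W × 16 h × 7 d = 56,112 Wh = 56.11 kWh
Total energy = 148.3 + 0.7708 + 1.971 + 25.86 + 56.11 = 233 kWh
Cost = 233 kWh × $0.145 = $33.78 ≈ $34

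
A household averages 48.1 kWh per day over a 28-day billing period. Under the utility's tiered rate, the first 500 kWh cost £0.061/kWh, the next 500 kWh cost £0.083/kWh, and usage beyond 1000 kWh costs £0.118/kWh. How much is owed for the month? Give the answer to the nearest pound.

£113

Usage = 48.1 kWh/day × 28 days = 1346.8 kWh
First 500 kWh × £0.061 = £30.50
Next 500 kWh × £0.083 = £41.50
Remaining 346.8 kWh × £0.118 = £40.92
Total = £112.92 ≈ £113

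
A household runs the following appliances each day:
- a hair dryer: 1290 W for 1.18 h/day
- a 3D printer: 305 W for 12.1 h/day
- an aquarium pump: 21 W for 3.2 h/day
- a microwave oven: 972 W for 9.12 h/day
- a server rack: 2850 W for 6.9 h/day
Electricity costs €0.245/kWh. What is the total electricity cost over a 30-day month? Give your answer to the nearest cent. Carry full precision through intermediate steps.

€248.50

hair dryer: 1290 W × 1.18 h × 30 d = 45,666 Wh = 45.67 kWh
3D printer: 305 W × 12.1 h × 30 d = 110,715 Wh = 110.7 kWh
aquarium pump: 21 W × 3.2 h × 30 d = 2,016 Wh = 2.016 kWh
microwave oven: 972 W × 9.12 h × 30 d = 265,939 Wh = 265.9 kWh
server rack: 2850 W × 6.9 h × 30 d = 589,950 Wh = 590 kWh
Total energy = 45.67 + 110.7 + 2.016 + 265.9 + 590 = 1,014 kWh
Cost = 1,014 kWh × €0.245 = €248.50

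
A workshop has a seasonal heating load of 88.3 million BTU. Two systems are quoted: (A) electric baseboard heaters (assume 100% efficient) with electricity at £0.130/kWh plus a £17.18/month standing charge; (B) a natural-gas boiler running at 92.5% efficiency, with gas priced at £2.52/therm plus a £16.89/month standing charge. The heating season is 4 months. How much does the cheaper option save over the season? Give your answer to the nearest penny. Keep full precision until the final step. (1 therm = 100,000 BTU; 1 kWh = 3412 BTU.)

Heat load = 88.3 × 10⁶ BTU = 88,300,000 BTU
Gas: input = 88,300,000 / 0.925 = 95,459,459 BTU = 954.6 therm → 954.6 × £2.52 = £2,405.58; + 4 × £16.89 standing = £2,473.14
Electric: 88,300,000 BTU / 3412 = 25,880 kWh → × £0.130 = £3,364.30; + 4 × £17.18 standing = £3,433.02
Difference = |£2,473.14 − £3,433.02| = £959.88

£959.88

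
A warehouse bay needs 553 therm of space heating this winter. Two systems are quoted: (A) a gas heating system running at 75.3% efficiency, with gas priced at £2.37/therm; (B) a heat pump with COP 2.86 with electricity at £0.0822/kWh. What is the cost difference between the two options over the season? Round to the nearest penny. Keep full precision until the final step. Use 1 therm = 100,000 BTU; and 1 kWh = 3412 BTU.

£1274.69

Heat load = 553 therm × 100,000 = 55,300,000 BTU
Gas: input = 55,300,000 / 0.753 = 73,439,575 BTU = 734.4 therm → 734.4 × £2.37 = £1,740.52
Heat pump: 55,300,000 BTU / 3412 = 16,210 kWh heat; / 2.86 = 5,667 kWh in → × £0.0822 = £465.82
Difference = |£1,740.52 − £465.82| = £1,274.69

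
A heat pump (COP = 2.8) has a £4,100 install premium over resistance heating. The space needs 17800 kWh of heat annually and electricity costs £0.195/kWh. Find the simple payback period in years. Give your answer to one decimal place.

1.8 years

Resistance: 17800 kWh × £0.195 = £3,471.00/yr
Heat pump: 17800 / 2.8 = 6357 kWh in → × £0.195 = £1,239.64/yr
Annual savings = £2,231.36
Payback = £4,100 / £2,231.36 = 1.84 years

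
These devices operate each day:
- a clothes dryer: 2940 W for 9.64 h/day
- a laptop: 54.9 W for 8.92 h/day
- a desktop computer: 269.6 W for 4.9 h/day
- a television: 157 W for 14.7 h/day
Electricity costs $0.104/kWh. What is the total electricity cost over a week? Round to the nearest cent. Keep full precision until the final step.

clothes dryer: 2940 W × 9.64 h × 7 d = 198,391 Wh = 198.4 kWh
laptop: 54.9 W × 8.92 h × 7 d = 3,428 Wh = 3.428 kWh
desktop computer: 269.6 W × 4.9 h × 7 d = 9,247 Wh = 9.247 kWh
television: 157 W × 14.7 h × 7 d = 16,155 Wh = 16.16 kWh
Total energy = 198.4 + 3.428 + 9.247 + 16.16 = 227.2 kWh
Cost = 227.2 kWh × $0.104 = $23.63

$23.63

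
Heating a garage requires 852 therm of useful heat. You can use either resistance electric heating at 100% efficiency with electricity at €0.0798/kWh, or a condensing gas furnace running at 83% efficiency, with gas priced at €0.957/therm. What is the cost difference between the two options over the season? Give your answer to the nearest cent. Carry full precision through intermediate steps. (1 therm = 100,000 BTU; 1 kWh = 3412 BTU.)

€1010.29

Heat load = 852 therm × 100,000 = 85,200,000 BTU
Gas: input = 85,200,000 / 0.83 = 102,650,602 BTU = 1,027 therm → 1,027 × €0.957 = €982.37
Electric: 85,200,000 BTU / 3412 = 24,970 kWh → × €0.0798 = €1,992.66
Difference = |€982.37 − €1,992.66| = €1,010.29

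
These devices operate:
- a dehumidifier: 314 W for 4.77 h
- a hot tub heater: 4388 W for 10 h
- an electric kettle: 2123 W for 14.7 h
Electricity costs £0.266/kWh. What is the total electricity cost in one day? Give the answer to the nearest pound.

dehumidifier: 314 W × 4.77 h = 1,498 Wh = 1.498 kWh
hot tub heater: 4388 W × 10 h = 43,880 Wh = 43.88 kWh
electric kettle: 2123 W × 14.7 h = 31,208 Wh = 31.21 kWh
Total energy = 1.498 + 43.88 + 31.21 = 76.59 kWh
Cost = 76.59 kWh × £0.266 = £20.37 ≈ £20

£20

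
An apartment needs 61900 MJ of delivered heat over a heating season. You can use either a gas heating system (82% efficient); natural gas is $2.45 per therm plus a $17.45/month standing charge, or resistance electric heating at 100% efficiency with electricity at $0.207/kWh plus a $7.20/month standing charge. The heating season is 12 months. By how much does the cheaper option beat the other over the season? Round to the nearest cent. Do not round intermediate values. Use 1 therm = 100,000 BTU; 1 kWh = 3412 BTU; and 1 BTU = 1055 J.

Heat load = 61900 MJ = 61,900,000,000 J / 1055 = 58,672,986 BTU
Gas: input = 58,672,986 / 0.820 = 71,552,422 BTU = 715.5 therm → 715.5 × $2.45 = $1,753.03; + 12 × $17.45 standing = $1,962.43
Electric: 58,672,986 BTU / 3412 = 17,200 kWh → × $0.207 = $3,559.59; + 12 × $7.20 standing = $3,645.99
Difference = |$1,962.43 − $3,645.99| = $1,683.55

$1683.55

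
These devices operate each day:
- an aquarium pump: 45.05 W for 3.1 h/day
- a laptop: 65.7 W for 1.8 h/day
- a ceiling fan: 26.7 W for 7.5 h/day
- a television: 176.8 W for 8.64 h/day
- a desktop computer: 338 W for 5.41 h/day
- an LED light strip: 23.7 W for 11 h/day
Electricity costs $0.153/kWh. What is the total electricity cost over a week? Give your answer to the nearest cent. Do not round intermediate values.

aquarium pump: 45.05 W × 3.1 h × 7 d = 978 Wh = 0.9776 kWh
laptop: 65.7 W × 1.8 h × 7 d = 828 Wh = 0.8278 kWh
ceiling fan: 26.7 W × 7.5 h × 7 d = 1,402 Wh = 1.402 kWh
television: 176.8 W × 8.64 h × 7 d = 10,693 Wh = 10.69 kWh
desktop computer: 338 W × 5.41 h × 7 d = 12,800 Wh = 12.8 kWh
LED light strip: 23.7 W × 11 h × 7 d = 1,825 Wh = 1.825 kWh
Total energy = 0.9776 + 0.8278 + 1.402 + 10.69 + 12.8 + 1.825 = 28.52 kWh
Cost = 28.52 kWh × $0.153 = $4.36

$4.36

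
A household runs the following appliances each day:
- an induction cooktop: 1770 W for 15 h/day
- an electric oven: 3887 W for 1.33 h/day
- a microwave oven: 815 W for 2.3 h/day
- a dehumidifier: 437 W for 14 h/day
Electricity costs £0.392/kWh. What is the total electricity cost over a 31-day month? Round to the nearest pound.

induction cooktop: 1770 W × 15 h × 31 d = 823,050 Wh = 823 kWh
electric oven: 3887 W × 1.33 h × 31 d = 160,261 Wh = 160.3 kWh
microwave oven: 815 W × 2.3 h × 31 d = 58,109 Wh = 58.11 kWh
dehumidifier: 437 W × 14 h × 31 d = 189,658 Wh = 189.7 kWh
Total energy = 823 + 160.3 + 58.11 + 189.7 = 1,231 kWh
Cost = 1,231 kWh × £0.392 = £482.58 ≈ £483

£483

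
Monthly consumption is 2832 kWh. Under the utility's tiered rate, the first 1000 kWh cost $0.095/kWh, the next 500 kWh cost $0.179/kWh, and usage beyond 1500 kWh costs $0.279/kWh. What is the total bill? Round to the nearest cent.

$556.13

First 1000 kWh × $0.095 = $95.00
Next 500 kWh × $0.179 = $89.50
Remaining 1332 kWh × $0.279 = $371.63
Total = $556.13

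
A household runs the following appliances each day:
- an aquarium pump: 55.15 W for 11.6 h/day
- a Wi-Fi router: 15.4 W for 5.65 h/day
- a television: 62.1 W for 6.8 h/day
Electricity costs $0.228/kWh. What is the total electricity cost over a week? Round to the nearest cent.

$1.83

aquarium pump: 55.15 W × 11.6 h × 7 d = 4,478 Wh = 4.478 kWh
Wi-Fi router: 15.4 W × 5.65 h × 7 d = 609 Wh = 0.6091 kWh
television: 62.1 W × 6.8 h × 7 d = 2,956 Wh = 2.956 kWh
Total energy = 4.478 + 0.6091 + 2.956 = 8.043 kWh
Cost = 8.043 kWh × $0.228 = $1.83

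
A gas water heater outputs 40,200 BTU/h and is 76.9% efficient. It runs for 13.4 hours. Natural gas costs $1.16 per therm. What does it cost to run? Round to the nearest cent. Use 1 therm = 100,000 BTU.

$8.13

Heat delivered = 40,200 BTU/h × 13.4 h = 538,680 BTU
Gas input = 538,680 / 0.769 = 700,494 BTU
= 700,494 / 100,000 = 7.005 therm
Cost = 7.005 × $1.16/therm = $8.13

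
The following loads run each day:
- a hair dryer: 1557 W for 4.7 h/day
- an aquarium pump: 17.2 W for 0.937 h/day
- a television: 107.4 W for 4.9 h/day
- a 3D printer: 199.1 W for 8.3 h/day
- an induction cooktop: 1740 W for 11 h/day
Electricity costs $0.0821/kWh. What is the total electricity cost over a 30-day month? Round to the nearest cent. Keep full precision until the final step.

$70.57

hair dryer: 1557 W × 4.7 h × 30 d = 219,537 Wh = 219.5 kWh
aquarium pump: 17.2 W × 0.937 h × 30 d = 483 Wh = 0.4835 kWh
television: 107.4 W × 4.9 h × 30 d = 15,788 Wh = 15.79 kWh
3D printer: 199.1 W × 8.3 h × 30 d = 49,576 Wh = 49.58 kWh
induction cooktop: 1740 W × 11 h × 30 d = 574,200 Wh = 574.2 kWh
Total energy = 219.5 + 0.4835 + 15.79 + 49.58 + 574.2 = 859.6 kWh
Cost = 859.6 kWh × $0.0821 = $70.57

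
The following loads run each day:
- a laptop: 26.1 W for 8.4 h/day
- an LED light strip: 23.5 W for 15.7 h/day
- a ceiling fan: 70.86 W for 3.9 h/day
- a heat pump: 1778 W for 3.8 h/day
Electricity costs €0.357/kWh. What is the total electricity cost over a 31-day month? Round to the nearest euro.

€84

laptop: 26.1 W × 8.4 h × 31 d = 6,796 Wh = 6.796 kWh
LED light strip: 23.5 W × 15.7 h × 31 d = 11,437 Wh = 11.44 kWh
ceiling fan: 70.86 W × 3.9 h × 31 d = 8,567 Wh = 8.567 kWh
heat pump: 1778 W × 3.8 h × 31 d = 209,448 Wh = 209.4 kWh
Total energy = 6.796 + 11.44 + 8.567 + 209.4 = 236.2 kWh
Cost = 236.2 kWh × €0.357 = €84.34 ≈ €84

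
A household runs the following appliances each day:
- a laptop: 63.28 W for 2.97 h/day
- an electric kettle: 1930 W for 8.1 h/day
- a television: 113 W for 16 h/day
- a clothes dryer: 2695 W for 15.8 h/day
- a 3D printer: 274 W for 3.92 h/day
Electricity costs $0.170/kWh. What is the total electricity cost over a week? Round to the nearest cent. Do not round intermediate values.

$72.93

laptop: 63.28 W × 2.97 h × 7 d = 1,316 Wh = 1.316 kWh
electric kettle: 1930 W × 8.1 h × 7 d = 109,431 Wh = 109.4 kWh
television: 113 W × 16 h × 7 d = 12,656 Wh = 12.66 kWh
clothes dryer: 2695 W × 15.8 h × 7 d = 298,067 Wh = 298.1 kWh
3D printer: 274 W × 3.92 h × 7 d = 7,519 Wh = 7.519 kWh
Total energy = 1.316 + 109.4 + 12.66 + 298.1 + 7.519 = 429 kWh
Cost = 429 kWh × $0.170 = $72.93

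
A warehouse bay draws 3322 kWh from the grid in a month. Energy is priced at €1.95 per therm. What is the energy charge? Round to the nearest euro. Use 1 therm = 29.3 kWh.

3322 kWh × (0.03413 therm/kWh) = 113.4 therm
Cost = 113.4 therm × €1.95/therm = €221.09 ≈ €221

€221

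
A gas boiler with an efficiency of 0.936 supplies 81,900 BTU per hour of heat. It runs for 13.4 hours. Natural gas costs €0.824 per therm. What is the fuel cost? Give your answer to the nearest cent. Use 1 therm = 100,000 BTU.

€9.66

Heat delivered = 81,900 BTU/h × 13.4 h = 1,097,460 BTU
Gas input = 1,097,460 / 0.936 = 1,172,500 BTU
= 1,172,500 / 100,000 = 11.72 therm
Cost = 11.72 × €0.824/therm = €9.66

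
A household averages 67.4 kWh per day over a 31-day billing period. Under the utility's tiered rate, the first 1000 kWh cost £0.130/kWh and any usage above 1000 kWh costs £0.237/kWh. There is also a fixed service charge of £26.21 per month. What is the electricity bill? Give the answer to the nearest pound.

£414

Usage = 67.4 kWh/day × 31 days = 2089.4 kWh
First 1000 kWh × £0.130 = £130.00
Remaining 1089.4 kWh × £0.237 = £258.19
Energy charge = £388.19; + service £26.21 = £414.40 ≈ £414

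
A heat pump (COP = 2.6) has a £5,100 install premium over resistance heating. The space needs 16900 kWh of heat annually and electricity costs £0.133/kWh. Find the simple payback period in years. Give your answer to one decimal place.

3.7 years

Resistance: 16900 kWh × £0.133 = £2,247.70/yr
Heat pump: 16900 / 2.6 = 6500 kWh in → × £0.133 = £864.50/yr
Annual savings = £1,383.20
Payback = £5,100 / £1,383.20 = 3.69 years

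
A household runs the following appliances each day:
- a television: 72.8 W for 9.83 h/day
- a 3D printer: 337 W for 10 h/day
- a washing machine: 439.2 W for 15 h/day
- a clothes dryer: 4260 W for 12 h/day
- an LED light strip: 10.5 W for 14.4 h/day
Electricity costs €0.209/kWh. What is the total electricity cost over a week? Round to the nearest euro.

television: 72.8 W × 9.83 h × 7 d = 5,009 Wh = 5.009 kWh
3D printer: 337 W × 10 h × 7 d = 23,590 Wh = 23.59 kWh
washing machine: 439.2 W × 15 h × 7 d = 46,116 Wh = 46.12 kWh
clothes dryer: 4260 W × 12 h × 7 d = 357,840 Wh = 357.8 kWh
LED light strip: 10.5 W × 14.4 h × 7 d = 1,058 Wh = 1.058 kWh
Total energy = 5.009 + 23.59 + 46.12 + 357.8 + 1.058 = 433.6 kWh
Cost = 433.6 kWh × €0.209 = €90.63 ≈ €91

€91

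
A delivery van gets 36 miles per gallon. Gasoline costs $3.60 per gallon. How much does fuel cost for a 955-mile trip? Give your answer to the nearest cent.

Fuel = 955 mi / 36 mpg = 26.53 gal
Cost = 26.53 gal × $3.60/gal = $95.50

$95.50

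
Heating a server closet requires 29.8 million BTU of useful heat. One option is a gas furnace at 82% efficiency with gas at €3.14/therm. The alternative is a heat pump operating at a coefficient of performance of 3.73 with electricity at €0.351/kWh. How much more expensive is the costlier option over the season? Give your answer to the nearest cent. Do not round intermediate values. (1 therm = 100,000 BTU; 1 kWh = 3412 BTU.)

€319.25

Heat load = 29.8 × 10⁶ BTU = 29,800,000 BTU
Gas: input = 29,800,000 / 0.82 = 36,341,463 BTU = 363.4 therm → 363.4 × €3.14 = €1,141.12
Heat pump: 29,800,000 BTU / 3412 = 8,734 kWh heat; / 3.73 = 2,342 kWh in → × €0.351 = €821.87
Difference = |€1,141.12 − €821.87| = €319.25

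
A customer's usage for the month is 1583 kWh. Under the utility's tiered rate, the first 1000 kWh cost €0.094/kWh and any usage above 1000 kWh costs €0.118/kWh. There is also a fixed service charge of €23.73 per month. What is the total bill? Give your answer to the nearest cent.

€186.52

First 1000 kWh × €0.094 = €94.00
Remaining 583 kWh × €0.118 = €68.79
Energy charge = €162.79; + service €23.73 = €186.52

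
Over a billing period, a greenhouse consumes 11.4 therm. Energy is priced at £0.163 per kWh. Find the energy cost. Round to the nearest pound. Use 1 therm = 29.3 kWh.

£54

11.4 therm × (29.3 kWh/therm) = 334 kWh
Cost = 334 kWh × £0.163/kWh = £54.45 ≈ £54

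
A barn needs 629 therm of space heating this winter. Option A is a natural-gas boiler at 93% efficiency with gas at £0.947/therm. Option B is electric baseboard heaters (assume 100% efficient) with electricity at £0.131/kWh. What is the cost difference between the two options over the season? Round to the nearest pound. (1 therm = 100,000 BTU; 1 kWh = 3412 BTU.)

£1774

Heat load = 629 therm × 100,000 = 62,900,000 BTU
Gas: input = 62,900,000 / 0.930 = 67,634,409 BTU = 676.3 therm → 676.3 × £0.947 = £640.50
Electric: 62,900,000 BTU / 3412 = 18,430 kWh → × £0.131 = £2,414.98
Difference = |£640.50 − £2,414.98| = £1,774.48 ≈ £1774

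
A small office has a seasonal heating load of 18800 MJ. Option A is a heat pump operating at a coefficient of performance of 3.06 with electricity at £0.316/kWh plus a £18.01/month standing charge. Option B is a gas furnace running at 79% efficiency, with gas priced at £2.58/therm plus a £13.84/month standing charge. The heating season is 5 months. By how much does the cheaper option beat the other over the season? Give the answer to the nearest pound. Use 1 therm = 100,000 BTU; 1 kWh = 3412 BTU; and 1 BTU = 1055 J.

£22

Heat load = 18800 MJ = 18,800,000,000 J / 1055 = 17,819,905 BTU
Gas: input = 17,819,905 / 0.79 = 22,556,842 BTU = 225.6 therm → 225.6 × £2.58 = £581.97; + 5 × £13.84 standing = £651.17
Heat pump: 17,819,905 BTU / 3412 = 5,223 kWh heat; / 3.06 = 1,707 kWh in → × £0.316 = £539.34; + 5 × £18.01 standing = £629.39
Difference = |£651.17 − £629.39| = £21.78 ≈ £22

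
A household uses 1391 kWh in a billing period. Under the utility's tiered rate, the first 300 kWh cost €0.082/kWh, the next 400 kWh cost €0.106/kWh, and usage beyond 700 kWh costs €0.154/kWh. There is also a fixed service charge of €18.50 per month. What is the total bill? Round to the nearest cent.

€191.91

First 300 kWh × €0.082 = €24.60
Next 400 kWh × €0.106 = €42.40
Remaining 691 kWh × €0.154 = €106.41
Energy charge = €173.41; + service €18.50 = €191.91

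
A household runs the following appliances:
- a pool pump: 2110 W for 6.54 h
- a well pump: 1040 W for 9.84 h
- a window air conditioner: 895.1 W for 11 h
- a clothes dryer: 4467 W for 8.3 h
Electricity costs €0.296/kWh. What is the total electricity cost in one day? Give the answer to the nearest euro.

€21

pool pump: 2110 W × 6.54 h = 13,799 Wh = 13.8 kWh
well pump: 1040 W × 9.84 h = 10,234 Wh = 10.23 kWh
window air conditioner: 895.1 W × 11 h = 9,846 Wh = 9.846 kWh
clothes dryer: 4467 W × 8.3 h = 37,076 Wh = 37.08 kWh
Total energy = 13.8 + 10.23 + 9.846 + 37.08 = 70.96 kWh
Cost = 70.96 kWh × €0.296 = €21.00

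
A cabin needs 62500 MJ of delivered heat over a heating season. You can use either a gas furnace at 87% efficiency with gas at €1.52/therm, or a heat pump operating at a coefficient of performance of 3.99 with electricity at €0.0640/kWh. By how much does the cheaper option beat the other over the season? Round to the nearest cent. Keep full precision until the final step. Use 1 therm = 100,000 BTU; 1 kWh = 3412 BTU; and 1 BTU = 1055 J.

€756.53

Heat load = 62500 MJ = 62,500,000,000 J / 1055 = 59,241,706 BTU
Gas: input = 59,241,706 / 0.87 = 68,093,915 BTU = 680.9 therm → 680.9 × €1.52 = €1,035.03
Heat pump: 59,241,706 BTU / 3412 = 17,360 kWh heat; / 3.99 = 4,352 kWh in → × €0.0640 = €278.50
Difference = |€1,035.03 − €278.50| = €756.53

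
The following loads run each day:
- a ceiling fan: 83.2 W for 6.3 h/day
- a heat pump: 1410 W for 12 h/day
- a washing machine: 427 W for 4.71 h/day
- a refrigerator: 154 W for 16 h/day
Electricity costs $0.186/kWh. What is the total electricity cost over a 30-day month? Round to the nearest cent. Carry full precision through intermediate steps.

$122.31

ceiling fan: 83.2 W × 6.3 h × 30 d = 15,725 Wh = 15.72 kWh
heat pump: 1410 W × 12 h × 30 d = 507,600 Wh = 507.6 kWh
washing machine: 427 W × 4.71 h × 30 d = 60,335 Wh = 60.34 kWh
refrigerator: 154 W × 16 h × 30 d = 73,920 Wh = 73.92 kWh
Total energy = 15.72 + 507.6 + 60.34 + 73.92 = 657.6 kWh
Cost = 657.6 kWh × $0.186 = $122.31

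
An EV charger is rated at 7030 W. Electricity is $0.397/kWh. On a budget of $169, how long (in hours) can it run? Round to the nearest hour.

61 h

Energy budget = $169 / $0.397 per kWh = 425.7 kWh = 425,693 Wh
Runtime = 425,693 Wh / 7030 W = 60.55 h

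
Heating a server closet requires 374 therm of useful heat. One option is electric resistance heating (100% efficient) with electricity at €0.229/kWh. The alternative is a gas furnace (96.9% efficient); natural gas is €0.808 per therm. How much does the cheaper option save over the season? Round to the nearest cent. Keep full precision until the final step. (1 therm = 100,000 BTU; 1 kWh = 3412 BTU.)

Heat load = 374 therm × 100,000 = 37,400,000 BTU
Gas: input = 37,400,000 / 0.969 = 38,596,491 BTU = 386 therm → 386 × €0.808 = €311.86
Electric: 37,400,000 BTU / 3412 = 10,960 kWh → × €0.229 = €2,510.14
Difference = |€311.86 − €2,510.14| = €2,198.28

€2198.28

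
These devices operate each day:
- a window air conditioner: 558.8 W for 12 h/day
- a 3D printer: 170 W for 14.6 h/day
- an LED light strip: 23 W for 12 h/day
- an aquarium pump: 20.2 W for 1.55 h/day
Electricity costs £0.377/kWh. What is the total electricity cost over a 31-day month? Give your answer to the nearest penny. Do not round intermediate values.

window air conditioner: 558.8 W × 12 h × 31 d = 207,874 Wh = 207.9 kWh
3D printer: 170 W × 14.6 h × 31 d = 76,942 Wh = 76.94 kWh
LED light strip: 23 W × 12 h × 31 d = 8,556 Wh = 8.556 kWh
aquarium pump: 20.2 W × 1.55 h × 31 d = 971 Wh = 0.9706 kWh
Total energy = 207.9 + 76.94 + 8.556 + 0.9706 = 294.3 kWh
Cost = 294.3 kWh × £0.377 = £110.97

£110.97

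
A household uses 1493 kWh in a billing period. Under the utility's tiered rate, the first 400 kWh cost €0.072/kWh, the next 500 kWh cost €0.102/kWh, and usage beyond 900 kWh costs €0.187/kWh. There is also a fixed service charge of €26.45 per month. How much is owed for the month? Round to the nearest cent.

€217.14

First 400 kWh × €0.072 = €28.80
Next 500 kWh × €0.102 = €51.00
Remaining 593 kWh × €0.187 = €110.89
Energy charge = €190.69; + service €26.45 = €217.14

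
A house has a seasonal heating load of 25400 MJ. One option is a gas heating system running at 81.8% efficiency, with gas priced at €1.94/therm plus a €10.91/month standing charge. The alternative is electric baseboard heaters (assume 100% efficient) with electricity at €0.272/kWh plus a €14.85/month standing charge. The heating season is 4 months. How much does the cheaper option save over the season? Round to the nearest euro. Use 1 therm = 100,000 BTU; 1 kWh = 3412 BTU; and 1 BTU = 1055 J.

Heat load = 25400 MJ = 25,400,000,000 J / 1055 = 24,075,829 BTU
Gas: input = 24,075,829 / 0.818 = 29,432,554 BTU = 294.3 therm → 294.3 × €1.94 = €570.99; + 4 × €10.91 standing = €614.63
Electric: 24,075,829 BTU / 3412 = 7,056 kWh → × €0.272 = €1,919.29; + 4 × €14.85 standing = €1,978.69
Difference = |€614.63 − €1,978.69| = €1,364.06 ≈ €1364

€1364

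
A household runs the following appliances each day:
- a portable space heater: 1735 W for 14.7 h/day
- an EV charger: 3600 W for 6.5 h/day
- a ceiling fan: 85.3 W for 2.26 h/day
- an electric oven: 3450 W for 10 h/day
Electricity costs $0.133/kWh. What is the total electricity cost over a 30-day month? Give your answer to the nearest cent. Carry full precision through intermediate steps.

$333.55

portable space heater: 1735 W × 14.7 h × 30 d = 765,135 Wh = 765.1 kWh
EV charger: 3600 W × 6.5 h × 30 d = 702,000 Wh = 702 kWh
ceiling fan: 85.3 W × 2.26 h × 30 d = 5,783 Wh = 5.783 kWh
electric oven: 3450 W × 10 h × 30 d = 1,035,000 Wh = 1,035 kWh
Total energy = 765.1 + 702 + 5.783 + 1,035 = 2,508 kWh
Cost = 2,508 kWh × $0.133 = $333.55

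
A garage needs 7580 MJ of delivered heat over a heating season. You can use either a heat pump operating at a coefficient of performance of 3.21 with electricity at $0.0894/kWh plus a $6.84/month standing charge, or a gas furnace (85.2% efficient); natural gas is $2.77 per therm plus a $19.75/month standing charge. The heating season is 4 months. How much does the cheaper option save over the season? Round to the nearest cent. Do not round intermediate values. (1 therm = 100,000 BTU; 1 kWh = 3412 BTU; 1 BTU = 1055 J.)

$226.59

Heat load = 7580 MJ = 7,580,000,000 J / 1055 = 7,184,834 BTU
Gas: input = 7,184,834 / 0.852 = 8,432,904 BTU = 84.33 therm → 84.33 × $2.77 = $233.59; + 4 × $19.75 standing = $312.59
Heat pump: 7,184,834 BTU / 3412 = 2,106 kWh heat; / 3.21 = 656 kWh in → × $0.0894 = $58.65; + 4 × $6.84 standing = $86.01
Difference = |$312.59 − $86.01| = $226.59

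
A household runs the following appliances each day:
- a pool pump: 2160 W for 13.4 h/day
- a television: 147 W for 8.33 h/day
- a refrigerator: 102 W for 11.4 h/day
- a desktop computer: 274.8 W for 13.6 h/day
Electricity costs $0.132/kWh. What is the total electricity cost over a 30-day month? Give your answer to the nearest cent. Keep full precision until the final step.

pool pump: 2160 W × 13.4 h × 30 d = 868,320 Wh = 868.3 kWh
television: 147 W × 8.33 h × 30 d = 36,735 Wh = 36.74 kWh
refrigerator: 102 W × 11.4 h × 30 d = 34,884 Wh = 34.88 kWh
desktop computer: 274.8 W × 13.6 h × 30 d = 112,118 Wh = 112.1 kWh
Total energy = 868.3 + 36.74 + 34.88 + 112.1 = 1,052 kWh
Cost = 1,052 kWh × $0.132 = $138.87

$138.87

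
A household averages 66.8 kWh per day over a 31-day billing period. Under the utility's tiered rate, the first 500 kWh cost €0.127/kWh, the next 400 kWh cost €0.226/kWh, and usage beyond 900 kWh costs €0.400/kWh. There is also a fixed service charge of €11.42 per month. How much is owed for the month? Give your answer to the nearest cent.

€633.64

Usage = 66.8 kWh/day × 31 days = 2070.8 kWh
First 500 kWh × €0.127 = €63.50
Next 400 kWh × €0.226 = €90.40
Remaining 1170.8 kWh × €0.400 = €468.32
Energy charge = €622.22; + service €11.42 = €633.64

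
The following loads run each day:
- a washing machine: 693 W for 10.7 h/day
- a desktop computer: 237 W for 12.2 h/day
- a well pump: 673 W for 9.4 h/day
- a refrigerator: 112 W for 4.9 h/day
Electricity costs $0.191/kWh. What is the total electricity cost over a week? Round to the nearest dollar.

$23

washing machine: 693 W × 10.7 h × 7 d = 51,906 Wh = 51.91 kWh
desktop computer: 237 W × 12.2 h × 7 d = 20,240 Wh = 20.24 kWh
well pump: 673 W × 9.4 h × 7 d = 44,283 Wh = 44.28 kWh
refrigerator: 112 W × 4.9 h × 7 d = 3,842 Wh = 3.842 kWh
Total energy = 51.91 + 20.24 + 44.28 + 3.842 = 120.3 kWh
Cost = 120.3 kWh × $0.191 = $22.97 ≈ $23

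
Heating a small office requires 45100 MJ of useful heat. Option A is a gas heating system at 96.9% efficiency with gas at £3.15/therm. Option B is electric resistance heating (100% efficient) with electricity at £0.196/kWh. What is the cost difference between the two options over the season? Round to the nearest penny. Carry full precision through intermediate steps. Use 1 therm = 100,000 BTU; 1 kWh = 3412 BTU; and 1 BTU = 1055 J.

£1066.01

Heat load = 45100 MJ = 45,100,000,000 J / 1055 = 42,748,815 BTU
Gas: input = 42,748,815 / 0.969 = 44,116,424 BTU = 441.2 therm → 441.2 × £3.15 = £1,389.67
Electric: 42,748,815 BTU / 3412 = 12,530 kWh → × £0.196 = £2,455.68
Difference = |£1,389.67 − £2,455.68| = £1,066.01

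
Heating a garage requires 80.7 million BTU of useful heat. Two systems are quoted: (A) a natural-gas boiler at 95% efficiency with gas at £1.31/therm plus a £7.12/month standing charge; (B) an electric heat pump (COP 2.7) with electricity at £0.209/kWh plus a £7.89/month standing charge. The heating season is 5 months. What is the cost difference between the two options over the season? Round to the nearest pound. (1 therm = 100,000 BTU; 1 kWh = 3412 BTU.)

£722

Heat load = 80.7 × 10⁶ BTU = 80,700,000 BTU
Gas: input = 80,700,000 / 0.95 = 84,947,368 BTU = 849.5 therm → 849.5 × £1.31 = £1,112.81; + 5 × £7.12 standing = £1,148.41
Heat pump: 80,700,000 BTU / 3412 = 23,650 kWh heat; / 2.7 = 8,760 kWh in → × £0.209 = £1,830.83; + 5 × £7.89 standing = £1,870.28
Difference = |£1,148.41 − £1,870.28| = £721.87 ≈ £722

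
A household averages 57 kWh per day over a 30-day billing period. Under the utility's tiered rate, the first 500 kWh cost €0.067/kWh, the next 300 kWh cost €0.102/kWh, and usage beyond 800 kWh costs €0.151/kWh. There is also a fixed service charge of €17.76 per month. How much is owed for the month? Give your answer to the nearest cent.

€219.27

Usage = 57 kWh/day × 30 days = 1710 kWh
First 500 kWh × €0.067 = €33.50
Next 300 kWh × €0.102 = €30.60
Remaining 910 kWh × €0.151 = €137.41
Energy charge = €201.51; + service €17.76 = €219.27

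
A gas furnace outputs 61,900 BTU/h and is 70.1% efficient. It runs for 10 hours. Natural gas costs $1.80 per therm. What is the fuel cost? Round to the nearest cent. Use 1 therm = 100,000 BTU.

Heat delivered = 61,900 BTU/h × 10 h = 619,000 BTU
Gas input = 619,000 / 0.701 = 883,024 BTU
= 883,024 / 100,000 = 8.83 therm
Cost = 8.83 × $1.80/therm = $15.89

$15.89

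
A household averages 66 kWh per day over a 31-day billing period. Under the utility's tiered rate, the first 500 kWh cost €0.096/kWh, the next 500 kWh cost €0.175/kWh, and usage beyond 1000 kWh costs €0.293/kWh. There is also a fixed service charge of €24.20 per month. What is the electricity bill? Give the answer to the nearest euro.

€466

Usage = 66 kWh/day × 31 days = 2046 kWh
First 500 kWh × €0.096 = €48.00
Next 500 kWh × €0.175 = €87.50
Remaining 1046 kWh × €0.293 = €306.48
Energy charge = €441.98; + service €24.20 = €466.18 ≈ €466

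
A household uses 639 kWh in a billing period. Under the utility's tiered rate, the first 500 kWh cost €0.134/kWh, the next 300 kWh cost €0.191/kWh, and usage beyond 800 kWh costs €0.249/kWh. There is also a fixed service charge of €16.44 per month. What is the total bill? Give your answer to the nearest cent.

€109.99

First 500 kWh × €0.134 = €67.00
Next 139 kWh × €0.191 = €26.55
Remaining tier: 0 kWh (not reached)
Energy charge = €93.55; + service €16.44 = €109.99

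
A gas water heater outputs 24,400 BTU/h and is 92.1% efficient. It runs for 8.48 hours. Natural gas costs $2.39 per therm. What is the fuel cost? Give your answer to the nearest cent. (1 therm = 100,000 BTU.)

$5.37

Heat delivered = 24,400 BTU/h × 8.48 h = 206,912 BTU
Gas input = 206,912 / 0.921 = 224,660 BTU
= 224,660 / 100,000 = 2.247 therm
Cost = 2.247 × $2.39/therm = $5.37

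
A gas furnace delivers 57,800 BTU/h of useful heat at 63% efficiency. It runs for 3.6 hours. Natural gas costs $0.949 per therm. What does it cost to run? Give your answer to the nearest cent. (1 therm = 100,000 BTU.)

$3.13

Heat delivered = 57,800 BTU/h × 3.6 h = 208,080 BTU
Gas input = 208,080 / 0.63 = 330,286 BTU
= 330,286 / 100,000 = 3.303 therm
Cost = 3.303 × $0.949/therm = $3.13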